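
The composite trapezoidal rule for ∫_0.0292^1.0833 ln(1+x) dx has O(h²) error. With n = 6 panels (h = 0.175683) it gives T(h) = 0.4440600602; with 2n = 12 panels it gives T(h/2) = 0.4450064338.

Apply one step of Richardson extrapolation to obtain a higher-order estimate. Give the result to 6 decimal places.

0.445322

Order 2 gives 2^r = 4 and 2^r − 1 = 3.
Top: 4(0.4450064338) − (0.4440600602) = 1.3359656750
Denominator 4 − 1 = 3.
Extrapolated: 1.3359656750 / 3 = 0.4453218917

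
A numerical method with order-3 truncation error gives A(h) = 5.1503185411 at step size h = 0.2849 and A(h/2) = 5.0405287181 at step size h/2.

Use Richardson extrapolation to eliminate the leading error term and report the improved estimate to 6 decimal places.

5.024844

Method order is 3; weight 2^3 = 8.
Top: 8(5.0405287181) − (5.1503185411) = 35.1739112037
35.1739112037 ÷ 7 = 5.0248444577
Gap between inputs: 1.098e-01; correction applied: −0.0156842604.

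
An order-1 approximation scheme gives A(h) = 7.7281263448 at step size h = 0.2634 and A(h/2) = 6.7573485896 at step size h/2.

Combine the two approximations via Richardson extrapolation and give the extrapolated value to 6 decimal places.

5.786571

Method order is 1; weight 2^1 = 2.
2^1×A(h/2) = 13.5146971792; minus A(h) gives 5.7865708344.
(2×6.7573485896 − 7.7281263448)/(2 − 1) = 5.7865708344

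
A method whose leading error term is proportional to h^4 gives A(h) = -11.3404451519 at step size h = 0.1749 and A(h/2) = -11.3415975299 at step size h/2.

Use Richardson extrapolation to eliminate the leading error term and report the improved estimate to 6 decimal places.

Order 4 gives 2^r = 16 and 2^r − 1 = 15.
2^4·A(h/2) = -181.4655604784; minus A(h) gives -170.1251153265.
Divide by 2^4 − 1 = 15.
(16·(-11.3415975299) − (-11.3404451519))/(16 − 1) = -11.3416743551
Correction |R − A(h/2)| = 7.683e-05; gap |A(h/2) − A(h)| = 1.152e-03.

-11.341674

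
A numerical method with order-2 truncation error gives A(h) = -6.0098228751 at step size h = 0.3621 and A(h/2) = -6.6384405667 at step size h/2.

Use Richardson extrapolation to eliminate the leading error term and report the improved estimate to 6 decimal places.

r = 2: numerator weight 4, denominator 3.
4 × (-6.6384405667) = -26.5537622668; subtract (-6.0098228751) → -20.5439393917
(-20.5439393917) ÷ 3 = -6.8479797972

-6.847980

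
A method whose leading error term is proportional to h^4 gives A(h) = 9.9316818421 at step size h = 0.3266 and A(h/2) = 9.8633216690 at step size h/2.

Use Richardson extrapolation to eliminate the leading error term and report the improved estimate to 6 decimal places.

9.858764

The method has order 4: 2^4 = 16.
16*9.8633216690 = 157.8131467040; 157.8131467040 − 9.9316818421 = 147.8814648619
Extrapolated: 147.8814648619 / 15 = 9.8587643241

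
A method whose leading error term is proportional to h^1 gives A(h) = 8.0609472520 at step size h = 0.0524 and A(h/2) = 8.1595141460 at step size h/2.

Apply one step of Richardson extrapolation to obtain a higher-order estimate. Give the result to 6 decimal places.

With r = 1 the leading error scales as h^1, so the weight is 2^1 = 2.
2*8.1595141460 − 8.0609472520 = 8.2580810400
R = 8.2580810400/1 = 8.2580810400

8.258081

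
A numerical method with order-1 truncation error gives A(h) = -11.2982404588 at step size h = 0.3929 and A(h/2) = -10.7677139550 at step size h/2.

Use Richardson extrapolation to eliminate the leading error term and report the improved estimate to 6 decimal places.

-10.237187

Leading term ∝ h^1; use weight 2 = 2^1.
2×(-10.7677139550) = -21.5354279100; subtract (-11.2982404588) → -10.2371874512
Denominator 2 − 1 = 1.
(-10.2371874512) ÷ 1 = -10.2371874512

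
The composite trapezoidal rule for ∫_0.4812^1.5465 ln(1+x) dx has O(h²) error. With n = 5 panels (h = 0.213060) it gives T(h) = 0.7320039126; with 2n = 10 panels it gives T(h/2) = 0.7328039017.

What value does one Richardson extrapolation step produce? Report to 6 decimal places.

0.733071

r = 2, so 2^r = 4.
Numerator 4 × A(h/2) − A(h) = 4 × 0.7328039017 − 0.7320039126 = 2.1992116942
Denominator 4 − 1 = 3.
So the Richardson estimate is 0.7330705647.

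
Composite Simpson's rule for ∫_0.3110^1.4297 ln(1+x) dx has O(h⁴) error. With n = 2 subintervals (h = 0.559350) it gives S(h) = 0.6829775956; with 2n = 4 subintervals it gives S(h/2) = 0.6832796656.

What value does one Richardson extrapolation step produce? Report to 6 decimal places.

Leading term ∝ h^4; use weight 16 = 2^4.
Numerator 16 × A(h/2) − A(h) = 16 × 0.6832796656 − 0.6829775956 = 10.2494970540
(16 × 0.6832796656 − 0.6829775956)/(16 − 1) = 0.6832998036
Shift from A(h/2): +0.0000201380.

0.683300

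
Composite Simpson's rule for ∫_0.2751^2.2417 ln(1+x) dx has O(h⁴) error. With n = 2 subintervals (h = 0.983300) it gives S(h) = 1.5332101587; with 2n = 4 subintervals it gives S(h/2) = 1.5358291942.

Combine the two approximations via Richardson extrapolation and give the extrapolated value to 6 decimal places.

1.536004

Order 4 gives 2^r = 16 and 2^r − 1 = 15.
16×1.5358291942 = 24.5732671072; subtract 1.5332101587 → 23.0400569485
Divide by 2^4 − 1 = 15.
23.0400569485 ÷ 15 = 1.5360037966
Gap between inputs: 2.619e-03; correction applied: +0.0001746024.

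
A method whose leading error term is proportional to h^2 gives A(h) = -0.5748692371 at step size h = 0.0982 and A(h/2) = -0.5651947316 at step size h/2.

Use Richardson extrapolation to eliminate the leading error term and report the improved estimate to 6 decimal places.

r = 2: numerator weight 4, denominator 3.
4 × (-0.5651947316) = -2.2607789264; subtract (-0.5748692371) → -1.6859096893
Divide by 2^2 − 1 = 3.
Extrapolated: (-1.6859096893) / 3 = -0.5619698964
Shift from A(h/2): +0.0032248352.

-0.561970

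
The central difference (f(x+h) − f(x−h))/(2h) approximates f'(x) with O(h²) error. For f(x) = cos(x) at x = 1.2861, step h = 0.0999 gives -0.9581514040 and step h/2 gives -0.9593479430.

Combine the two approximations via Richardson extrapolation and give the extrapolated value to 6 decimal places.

The method has order 2: 2^2 = 4.
4*(-0.9593479430) = -3.8373917720; (-3.8373917720) − (-0.9581514040) = -2.8792403680
(-2.8792403680) ÷ 3 = -0.9597467893
Correction |R − A(h/2)| = 3.988e-04; gap |A(h/2) − A(h)| = 1.197e-03.

-0.959747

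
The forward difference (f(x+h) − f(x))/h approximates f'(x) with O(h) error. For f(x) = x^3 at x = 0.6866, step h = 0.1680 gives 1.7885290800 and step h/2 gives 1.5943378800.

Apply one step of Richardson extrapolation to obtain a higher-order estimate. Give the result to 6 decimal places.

r = 1, so 2^r = 2.
2×1.5943378800 − 1.7885290800 = 1.4001466800
Extrapolated: 1.4001466800 / 1 = 1.4001466800
Gap between inputs: 1.942e-01; correction applied: −0.1941912000.

1.400147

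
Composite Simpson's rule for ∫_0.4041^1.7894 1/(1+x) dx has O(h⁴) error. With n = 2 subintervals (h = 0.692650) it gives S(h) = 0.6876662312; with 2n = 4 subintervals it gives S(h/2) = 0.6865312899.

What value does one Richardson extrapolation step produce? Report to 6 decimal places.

0.686456

Leading term ∝ h^4; use weight 16 = 2^4.
Numerator 16*A(h/2) − A(h) = 16*0.6865312899 − 0.6876662312 = 10.2968344072
R = 10.2968344072/15 = 0.6864556271
Shift from A(h/2): −0.0000756628.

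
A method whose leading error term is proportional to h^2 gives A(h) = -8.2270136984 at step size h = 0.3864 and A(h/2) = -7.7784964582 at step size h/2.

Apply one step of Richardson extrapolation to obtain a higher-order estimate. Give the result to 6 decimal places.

-7.628991

With r = 2 the leading error scales as h^2, so the weight is 2^2 = 4.
4×(-7.7784964582) = -31.1139858328; (-31.1139858328) − (-8.2270136984) = -22.8869721344
(4×(-7.7784964582) − (-8.2270136984))/(4 − 1) = -7.6289907115
Gap between inputs: 4.485e-01; correction applied: +0.1495057467.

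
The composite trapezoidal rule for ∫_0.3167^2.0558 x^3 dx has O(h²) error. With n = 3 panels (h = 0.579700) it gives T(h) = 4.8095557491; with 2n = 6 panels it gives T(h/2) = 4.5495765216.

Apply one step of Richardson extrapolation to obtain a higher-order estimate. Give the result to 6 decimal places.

4.462917

r = 2: numerator weight 4, denominator 3.
Top: 4(4.5495765216) − (4.8095557491) = 13.3887503373
Extrapolated: 13.3887503373 / 3 = 4.4629167791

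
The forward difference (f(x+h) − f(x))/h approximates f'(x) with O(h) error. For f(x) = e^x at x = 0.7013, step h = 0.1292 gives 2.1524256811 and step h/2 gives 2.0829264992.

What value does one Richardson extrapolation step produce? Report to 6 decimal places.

Order 1 gives 2^r = 2 and 2^r − 1 = 1.
Difference of the inputs: 2.0829264992 − 2.1524256811 = -0.0694991819
Divide by 2^1 − 1 = 1: (-0.0694991819)/1 = -0.0694991819
R = A(h/2) + (A(h/2) − A(h))/1 = 2.0829264992 − 0.0694991819 = 2.0134273173
Correction |R − A(h/2)| = 6.950e-02; gap |A(h/2) − A(h)| = 6.950e-02.

2.013427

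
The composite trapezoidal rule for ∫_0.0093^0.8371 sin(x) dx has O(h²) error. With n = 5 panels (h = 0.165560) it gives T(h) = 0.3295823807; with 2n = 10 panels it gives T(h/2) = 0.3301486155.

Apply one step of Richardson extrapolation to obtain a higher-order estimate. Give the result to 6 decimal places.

0.330337

r = 2, so 2^r = 4.
Numerator 4 × A(h/2) − A(h) = 4 × 0.3301486155 − 0.3295823807 = 0.9910120813
Divide by 2^2 − 1 = 3.
Result: 0.3303373604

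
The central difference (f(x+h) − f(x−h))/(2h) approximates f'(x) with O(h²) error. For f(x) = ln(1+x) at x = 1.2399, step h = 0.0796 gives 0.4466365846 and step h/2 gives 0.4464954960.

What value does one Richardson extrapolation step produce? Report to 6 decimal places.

Order 2 gives 2^r = 4 and 2^r − 1 = 3.
Top: 4(0.4464954960) − (0.4466365846) = 1.3393453994
Denominator 4 − 1 = 3.
So the Richardson estimate is 0.4464484665.
Shift from A(h/2): −0.0000470295.

0.446448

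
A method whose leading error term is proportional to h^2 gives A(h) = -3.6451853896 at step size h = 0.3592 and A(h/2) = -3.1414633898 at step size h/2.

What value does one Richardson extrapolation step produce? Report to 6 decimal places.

Error is O(h^2); halving h shrinks it by 2^2 = 4.
Difference of the inputs: -3.1414633898 − (-3.6451853896) = 0.5037219998
Divide by 2^2 − 1 = 3: 0.5037219998/3 = 0.1679073333
R = -3.1414633898 + 0.1679073333 = -2.9735560565

-2.973556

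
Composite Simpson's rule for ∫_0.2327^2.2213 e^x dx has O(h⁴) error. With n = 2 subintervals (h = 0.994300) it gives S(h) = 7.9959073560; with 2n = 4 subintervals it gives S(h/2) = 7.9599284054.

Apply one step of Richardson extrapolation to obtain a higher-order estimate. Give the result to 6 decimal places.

7.957530

r = 4, so 2^r = 16.
16 × 7.9599284054 − 7.9959073560 = 119.3629471304
Extrapolated: 119.3629471304 / 15 = 7.9575298087
Shift from A(h/2): −0.0023985967.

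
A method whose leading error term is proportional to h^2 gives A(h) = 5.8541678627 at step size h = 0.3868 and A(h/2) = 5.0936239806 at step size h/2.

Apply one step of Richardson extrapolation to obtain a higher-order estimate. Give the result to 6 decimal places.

4.840109

r = 2: numerator weight 4, denominator 3.
Weighted: 20.3744959224 − 5.8541678627 = 14.5203280597
Extrapolated: 14.5203280597 / 3 = 4.8401093532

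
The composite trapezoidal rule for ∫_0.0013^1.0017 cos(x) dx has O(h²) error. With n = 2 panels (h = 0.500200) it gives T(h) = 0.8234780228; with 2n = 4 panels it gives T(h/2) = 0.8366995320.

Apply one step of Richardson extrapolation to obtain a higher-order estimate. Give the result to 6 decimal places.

r = 2: numerator weight 4, denominator 3.
Difference of the inputs: 0.8366995320 − 0.8234780228 = 0.0132215092
Divide by 2^2 − 1 = 3: 0.0132215092/3 = 0.0044071697
R = 0.8366995320 + 0.0044071697 = 0.8411067017

0.841107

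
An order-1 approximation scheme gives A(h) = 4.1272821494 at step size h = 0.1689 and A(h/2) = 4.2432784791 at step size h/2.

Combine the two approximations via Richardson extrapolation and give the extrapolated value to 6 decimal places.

r = 1, so 2^r = 2.
2^1·A(h/2) = 8.4865569582; minus A(h) gives 4.3592748088.
Denominator 2 − 1 = 1.
(2·4.2432784791 − 4.1272821494)/(2 − 1) = 4.3592748088
Shift from A(h/2): +0.1159963297.

4.359275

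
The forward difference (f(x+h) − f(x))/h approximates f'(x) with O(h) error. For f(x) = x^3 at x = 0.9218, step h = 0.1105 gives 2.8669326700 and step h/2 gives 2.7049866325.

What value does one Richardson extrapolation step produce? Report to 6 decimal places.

r = 1, so 2^r = 2.
Top: 2(2.7049866325) − (2.8669326700) = 2.5430405950
R = 2.5430405950/1 = 2.5430405950
Correction |R − A(h/2)| = 1.619e-01; gap |A(h/2) − A(h)| = 1.619e-01.

2.543041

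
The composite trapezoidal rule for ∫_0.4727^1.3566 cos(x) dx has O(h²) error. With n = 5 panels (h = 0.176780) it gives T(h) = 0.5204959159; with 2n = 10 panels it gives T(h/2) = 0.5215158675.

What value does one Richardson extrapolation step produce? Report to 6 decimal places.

Order 2 gives 2^r = 4 and 2^r − 1 = 3.
4×0.5215158675 = 2.0860634700; subtract 0.5204959159 → 1.5655675541
(4×0.5215158675 − 0.5204959159)/(4 − 1) = 0.5218558514
Shift from A(h/2): +0.0003399839.

0.521856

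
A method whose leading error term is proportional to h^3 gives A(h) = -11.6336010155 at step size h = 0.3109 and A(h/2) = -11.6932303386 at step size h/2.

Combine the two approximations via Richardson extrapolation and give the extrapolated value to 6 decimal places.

-11.701749

Error is O(h^3); halving h shrinks it by 2^3 = 8.
8*(-11.6932303386) = -93.5458427088; subtract (-11.6336010155) → -81.9122416933
Extrapolated: (-81.9122416933) / 7 = -11.7017488133
Correction |R − A(h/2)| = 8.518e-03; gap |A(h/2) − A(h)| = 5.963e-02.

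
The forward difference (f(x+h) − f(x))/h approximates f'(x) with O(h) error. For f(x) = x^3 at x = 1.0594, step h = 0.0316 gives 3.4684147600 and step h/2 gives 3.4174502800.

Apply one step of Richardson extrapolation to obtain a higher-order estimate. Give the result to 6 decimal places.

r = 1, so 2^r = 2.
Weighted: 6.8349005600 − 3.4684147600 = 3.3664858000
Extrapolated: 3.3664858000 / 1 = 3.3664858000
Gap between inputs: 5.096e-02; correction applied: −0.0509644800.

3.366486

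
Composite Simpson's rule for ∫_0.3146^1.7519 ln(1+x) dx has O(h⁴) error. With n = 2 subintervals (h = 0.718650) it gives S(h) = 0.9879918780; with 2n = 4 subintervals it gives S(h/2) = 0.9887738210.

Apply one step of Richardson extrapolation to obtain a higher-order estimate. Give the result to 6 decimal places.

0.988826

r = 4: numerator weight 16, denominator 15.
16·0.9887738210 − 0.9879918780 = 14.8323892580
Divide by 2^4 − 1 = 15.
Result: 0.9888259505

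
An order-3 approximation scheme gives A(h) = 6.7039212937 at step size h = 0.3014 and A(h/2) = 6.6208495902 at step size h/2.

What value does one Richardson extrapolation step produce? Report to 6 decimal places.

r = 3: numerator weight 8, denominator 7.
8 × 6.6208495902 = 52.9667967216; 52.9667967216 − 6.7039212937 = 46.2628754279
Divide by 2^3 − 1 = 7.
(8 × 6.6208495902 − 6.7039212937)/(8 − 1) = 6.6089822040

6.608982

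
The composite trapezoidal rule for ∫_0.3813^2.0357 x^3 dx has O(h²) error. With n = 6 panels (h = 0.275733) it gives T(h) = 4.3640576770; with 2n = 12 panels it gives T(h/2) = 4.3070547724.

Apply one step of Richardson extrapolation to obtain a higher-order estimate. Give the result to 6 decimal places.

Method order is 2; weight 2^2 = 4.
Numerator 4·A(h/2) − A(h) = 4·4.3070547724 − 4.3640576770 = 12.8641614126
Divide by 2^2 − 1 = 3.
So the Richardson estimate is 4.2880538042.
Gap between inputs: 5.700e-02; correction applied: −0.0190009682.

4.288054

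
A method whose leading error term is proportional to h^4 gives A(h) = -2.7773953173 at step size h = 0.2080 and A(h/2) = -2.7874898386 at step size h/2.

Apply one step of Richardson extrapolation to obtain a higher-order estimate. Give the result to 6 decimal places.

Method order is 4; weight 2^4 = 16.
Numerator 16*A(h/2) − A(h) = 16*(-2.7874898386) − (-2.7773953173) = -41.8224421003
Divide by 2^4 − 1 = 15.
R = (-41.8224421003)/15 = -2.7881628067
Correction |R − A(h/2)| = 6.730e-04; gap |A(h/2) − A(h)| = 1.009e-02.

-2.788163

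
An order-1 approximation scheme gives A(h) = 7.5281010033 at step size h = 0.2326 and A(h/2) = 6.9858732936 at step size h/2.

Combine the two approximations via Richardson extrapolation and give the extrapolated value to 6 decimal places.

The method has order 1: 2^1 = 2.
2*6.9858732936 = 13.9717465872; subtract 7.5281010033 → 6.4436455839
Extrapolated: 6.4436455839 / 1 = 6.4436455839
Gap between inputs: 5.422e-01; correction applied: −0.5422277097.

6.443646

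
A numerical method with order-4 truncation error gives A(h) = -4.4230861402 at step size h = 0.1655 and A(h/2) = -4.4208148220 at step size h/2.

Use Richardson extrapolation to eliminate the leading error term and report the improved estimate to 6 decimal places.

Leading term ∝ h^4; use weight 16 = 2^4.
16·(-4.4208148220) − (-4.4230861402) = -66.3099510118
(16·(-4.4208148220) − (-4.4230861402))/(16 − 1) = -4.4206634008

-4.420663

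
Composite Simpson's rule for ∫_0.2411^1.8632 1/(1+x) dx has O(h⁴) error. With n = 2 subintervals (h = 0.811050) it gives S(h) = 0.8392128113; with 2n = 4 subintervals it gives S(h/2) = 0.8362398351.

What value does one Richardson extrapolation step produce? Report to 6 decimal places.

r = 4: numerator weight 16, denominator 15.
Weighted: 13.3798373616 − 0.8392128113 = 12.5406245503
Denominator 16 − 1 = 15.
R = 12.5406245503/15 = 0.8360416367

0.836042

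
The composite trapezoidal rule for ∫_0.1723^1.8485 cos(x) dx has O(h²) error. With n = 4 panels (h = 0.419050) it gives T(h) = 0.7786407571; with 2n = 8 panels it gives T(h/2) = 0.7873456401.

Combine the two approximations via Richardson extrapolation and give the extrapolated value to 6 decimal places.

0.790247

Leading term ∝ h^2; use weight 4 = 2^2.
Top: 4(0.7873456401) − (0.7786407571) = 2.3707418033
Denominator 4 − 1 = 3.
(4*0.7873456401 − 0.7786407571)/(4 − 1) = 0.7902472678
Gap between inputs: 8.705e-03; correction applied: +0.0029016277.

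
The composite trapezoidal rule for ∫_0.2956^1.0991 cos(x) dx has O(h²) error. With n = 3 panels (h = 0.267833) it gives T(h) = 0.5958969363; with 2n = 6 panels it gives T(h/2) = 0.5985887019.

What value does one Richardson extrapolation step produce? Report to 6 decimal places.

Leading term ∝ h^2; use weight 4 = 2^2.
Top: 4(0.5985887019) − (0.5958969363) = 1.7984578713
Denominator 4 − 1 = 3.
Extrapolated: 1.7984578713 / 3 = 0.5994859571
Gap between inputs: 2.692e-03; correction applied: +0.0008972552.

0.599486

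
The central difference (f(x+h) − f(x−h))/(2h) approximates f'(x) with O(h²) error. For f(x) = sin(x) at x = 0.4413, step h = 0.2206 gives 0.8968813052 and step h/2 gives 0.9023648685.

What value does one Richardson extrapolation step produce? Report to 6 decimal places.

With r = 2 the leading error scales as h^2, so the weight is 2^2 = 4.
4·0.9023648685 = 3.6094594740; 3.6094594740 − 0.8968813052 = 2.7125781688
Denominator 4 − 1 = 3.
2.7125781688 ÷ 3 = 0.9041927229
Gap between inputs: 5.484e-03; correction applied: +0.0018278544.

0.904193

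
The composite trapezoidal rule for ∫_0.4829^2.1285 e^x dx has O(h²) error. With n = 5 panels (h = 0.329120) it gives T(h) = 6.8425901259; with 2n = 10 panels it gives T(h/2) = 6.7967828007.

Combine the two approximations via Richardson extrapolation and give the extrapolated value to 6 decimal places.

Method order is 2; weight 2^2 = 4.
4×6.7967828007 = 27.1871312028; 27.1871312028 − 6.8425901259 = 20.3445410769
Extrapolated: 20.3445410769 / 3 = 6.7815136923
Gap between inputs: 4.581e-02; correction applied: −0.0152691084.

6.781514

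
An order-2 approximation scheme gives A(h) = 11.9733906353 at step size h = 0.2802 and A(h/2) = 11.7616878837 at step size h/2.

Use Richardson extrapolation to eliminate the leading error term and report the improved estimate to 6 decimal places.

Order 2 gives 2^r = 4 and 2^r − 1 = 3.
A(h/2) − A(h) = 11.7616878837 − 11.9733906353 = -0.2117027516
Correction (A(h/2) − A(h))/(4 − 1) = (-0.2117027516)/3 = -0.0705675839
R = A(h/2) + (A(h/2) − A(h))/3 = 11.7616878837 − 0.0705675839 = 11.6911202998
Correction |R − A(h/2)| = 7.057e-02; gap |A(h/2) − A(h)| = 2.117e-01.

11.691120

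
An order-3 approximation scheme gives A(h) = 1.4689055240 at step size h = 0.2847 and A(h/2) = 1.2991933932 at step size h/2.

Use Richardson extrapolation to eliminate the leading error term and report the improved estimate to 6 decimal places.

The method has order 3: 2^3 = 8.
2^3·A(h/2) = 10.3935471456; minus A(h) gives 8.9246416216.
R = 8.9246416216/7 = 1.2749488031
Correction |R − A(h/2)| = 2.424e-02; gap |A(h/2) − A(h)| = 1.697e-01.

1.274949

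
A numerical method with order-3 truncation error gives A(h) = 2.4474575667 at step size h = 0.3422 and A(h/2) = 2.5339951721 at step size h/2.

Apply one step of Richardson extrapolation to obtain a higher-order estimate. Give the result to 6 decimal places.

2.546358

Order 3 gives 2^r = 8 and 2^r − 1 = 7.
2^3*A(h/2) = 20.2719613768; minus A(h) gives 17.8245038101.
R = 17.8245038101/7 = 2.5463576872
Correction |R − A(h/2)| = 1.236e-02; gap |A(h/2) − A(h)| = 8.654e-02.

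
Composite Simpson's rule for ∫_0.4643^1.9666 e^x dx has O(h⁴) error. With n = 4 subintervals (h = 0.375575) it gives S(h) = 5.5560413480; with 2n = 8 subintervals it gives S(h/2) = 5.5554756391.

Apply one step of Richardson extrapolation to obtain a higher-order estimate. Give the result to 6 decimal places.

Error is O(h^4); halving h shrinks it by 2^4 = 16.
2^4 × A(h/2) = 88.8876102256; minus A(h) gives 83.3315688776.
Denominator 16 − 1 = 15.
R = 83.3315688776/15 = 5.5554379252

5.555438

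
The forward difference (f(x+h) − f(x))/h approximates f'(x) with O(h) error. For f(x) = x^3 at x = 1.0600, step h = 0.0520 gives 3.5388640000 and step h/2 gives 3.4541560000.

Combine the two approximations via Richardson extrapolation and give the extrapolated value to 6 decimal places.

3.369448

The method has order 1: 2^1 = 2.
2*3.4541560000 − 3.5388640000 = 3.3694480000
(2*3.4541560000 − 3.5388640000)/(2 − 1) = 3.3694480000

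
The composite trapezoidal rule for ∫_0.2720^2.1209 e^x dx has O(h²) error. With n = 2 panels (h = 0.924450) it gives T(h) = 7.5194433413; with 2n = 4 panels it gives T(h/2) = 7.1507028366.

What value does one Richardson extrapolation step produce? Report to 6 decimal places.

Leading term ∝ h^2; use weight 4 = 2^2.
Difference of the inputs: 7.1507028366 − 7.5194433413 = -0.3687405047
Correction (A(h/2) − A(h))/(4 − 1) = (-0.3687405047)/3 = -0.1229135016
R = A(h/2) + (A(h/2) − A(h))/3 = 7.1507028366 − 0.1229135016 = 7.0277893350

7.027789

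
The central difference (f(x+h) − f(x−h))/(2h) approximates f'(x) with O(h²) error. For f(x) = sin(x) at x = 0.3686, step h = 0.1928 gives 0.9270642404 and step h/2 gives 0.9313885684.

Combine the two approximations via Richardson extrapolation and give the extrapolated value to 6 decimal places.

0.932830

r = 2: numerator weight 4, denominator 3.
2^2×A(h/2) = 3.7255542736; minus A(h) gives 2.7984900332.
2.7984900332 ÷ 3 = 0.9328300111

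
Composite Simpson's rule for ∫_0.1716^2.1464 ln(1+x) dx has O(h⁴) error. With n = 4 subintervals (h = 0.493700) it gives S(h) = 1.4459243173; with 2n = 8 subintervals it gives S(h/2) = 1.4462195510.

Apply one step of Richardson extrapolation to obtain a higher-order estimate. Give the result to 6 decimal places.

1.446239

Error is O(h^4); halving h shrinks it by 2^4 = 16.
16 × 1.4462195510 − 1.4459243173 = 21.6935884987
Divide by 2^4 − 1 = 15.
(16 × 1.4462195510 − 1.4459243173)/(16 − 1) = 1.4462392332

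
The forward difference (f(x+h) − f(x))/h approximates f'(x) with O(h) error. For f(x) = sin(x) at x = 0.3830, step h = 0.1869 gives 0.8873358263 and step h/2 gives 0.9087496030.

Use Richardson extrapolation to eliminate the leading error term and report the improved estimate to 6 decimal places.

Order 1 gives 2^r = 2 and 2^r − 1 = 1.
Numerator 2 × A(h/2) − A(h) = 2 × 0.9087496030 − 0.8873358263 = 0.9301633797
0.9301633797 ÷ 1 = 0.9301633797
Gap between inputs: 2.141e-02; correction applied: +0.0214137767.

0.930163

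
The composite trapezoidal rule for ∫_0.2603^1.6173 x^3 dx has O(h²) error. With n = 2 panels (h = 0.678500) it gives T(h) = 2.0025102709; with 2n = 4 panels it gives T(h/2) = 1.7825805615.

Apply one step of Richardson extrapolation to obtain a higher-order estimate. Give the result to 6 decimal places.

Error is O(h^2); halving h shrinks it by 2^2 = 4.
4×1.7825805615 − 2.0025102709 = 5.1278119751
Divide by 2^2 − 1 = 3.
5.1278119751 ÷ 3 = 1.7092706584
Shift from A(h/2): −0.0733099031.

1.709271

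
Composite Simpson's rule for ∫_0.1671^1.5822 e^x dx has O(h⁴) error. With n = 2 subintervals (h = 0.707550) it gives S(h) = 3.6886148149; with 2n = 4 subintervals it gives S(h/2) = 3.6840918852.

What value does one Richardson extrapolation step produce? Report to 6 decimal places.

Error is O(h^4); halving h shrinks it by 2^4 = 16.
16 × 3.6840918852 = 58.9454701632; subtract 3.6886148149 → 55.2568553483
(16 × 3.6840918852 − 3.6886148149)/(16 − 1) = 3.6837903566

3.683790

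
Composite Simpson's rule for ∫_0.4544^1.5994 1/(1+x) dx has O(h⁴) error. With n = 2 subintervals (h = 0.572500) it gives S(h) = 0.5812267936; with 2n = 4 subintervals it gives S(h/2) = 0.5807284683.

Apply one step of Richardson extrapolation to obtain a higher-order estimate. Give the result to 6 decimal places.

Method order is 4; weight 2^4 = 16.
Top: 16(0.5807284683) − (0.5812267936) = 8.7104286992
(16*0.5807284683 − 0.5812267936)/(16 − 1) = 0.5806952466
Correction |R − A(h/2)| = 3.322e-05; gap |A(h/2) − A(h)| = 4.983e-04.

0.580695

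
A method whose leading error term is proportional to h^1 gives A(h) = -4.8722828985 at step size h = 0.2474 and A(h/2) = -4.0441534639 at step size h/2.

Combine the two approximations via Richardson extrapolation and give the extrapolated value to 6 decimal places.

-3.216024

Order 1 gives 2^r = 2 and 2^r − 1 = 1.
Difference of the inputs: -4.0441534639 − (-4.8722828985) = 0.8281294346
Correction (A(h/2) − A(h))/(2 − 1) = 0.8281294346/1 = 0.8281294346
R = A(h/2) + (A(h/2) − A(h))/1 = -4.0441534639 + 0.8281294346 = -3.2160240293
Shift from A(h/2): +0.8281294346.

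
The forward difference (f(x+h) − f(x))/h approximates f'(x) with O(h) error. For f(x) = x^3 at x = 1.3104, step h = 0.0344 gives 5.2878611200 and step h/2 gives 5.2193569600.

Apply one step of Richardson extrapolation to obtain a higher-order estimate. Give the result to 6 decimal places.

5.150853

r = 1: numerator weight 2, denominator 1.
2 × 5.2193569600 − 5.2878611200 = 5.1508528000
Denominator 2 − 1 = 1.
(2 × 5.2193569600 − 5.2878611200)/(2 − 1) = 5.1508528000
Gap between inputs: 6.850e-02; correction applied: −0.0685041600.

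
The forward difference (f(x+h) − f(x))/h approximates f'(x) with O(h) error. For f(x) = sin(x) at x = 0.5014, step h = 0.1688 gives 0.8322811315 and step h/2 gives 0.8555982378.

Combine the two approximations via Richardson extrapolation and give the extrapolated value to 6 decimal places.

r = 1, so 2^r = 2.
A(h/2) − A(h) = 0.8555982378 − 0.8322811315 = 0.0233171063
Divide by 2^1 − 1 = 1: 0.0233171063/1 = 0.0233171063
R = 0.8555982378 + 0.0233171063 = 0.8789153441
Gap between inputs: 2.332e-02; correction applied: +0.0233171063.

0.878915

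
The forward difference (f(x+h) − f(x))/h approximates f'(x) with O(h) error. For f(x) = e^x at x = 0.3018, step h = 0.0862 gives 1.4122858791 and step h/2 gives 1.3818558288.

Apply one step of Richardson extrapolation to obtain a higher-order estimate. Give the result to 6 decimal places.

With r = 1 the leading error scales as h^1, so the weight is 2^1 = 2.
2×1.3818558288 = 2.7637116576; subtract 1.4122858791 → 1.3514257785
1.3514257785 ÷ 1 = 1.3514257785
Gap between inputs: 3.043e-02; correction applied: −0.0304300503.

1.351426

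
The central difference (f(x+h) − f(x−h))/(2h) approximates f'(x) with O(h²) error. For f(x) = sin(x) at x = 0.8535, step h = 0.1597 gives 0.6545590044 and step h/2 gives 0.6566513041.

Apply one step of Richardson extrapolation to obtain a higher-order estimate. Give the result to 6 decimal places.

Leading term ∝ h^2; use weight 4 = 2^2.
4×0.6566513041 − 0.6545590044 = 1.9720462120
Denominator 4 − 1 = 3.
Extrapolated: 1.9720462120 / 3 = 0.6573487373

0.657349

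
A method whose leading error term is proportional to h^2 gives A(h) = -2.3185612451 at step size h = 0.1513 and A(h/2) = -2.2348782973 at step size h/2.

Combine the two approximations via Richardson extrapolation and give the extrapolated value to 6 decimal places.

r = 2: numerator weight 4, denominator 3.
Numerator 4*A(h/2) − A(h) = 4*(-2.2348782973) − (-2.3185612451) = -6.6209519441
Denominator 4 − 1 = 3.
So the Richardson estimate is -2.2069839814.
Gap between inputs: 8.368e-02; correction applied: +0.0278943159.

-2.206984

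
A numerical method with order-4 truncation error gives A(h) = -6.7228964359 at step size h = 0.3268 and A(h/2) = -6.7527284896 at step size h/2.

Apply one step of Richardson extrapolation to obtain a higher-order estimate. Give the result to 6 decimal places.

Error is O(h^4); halving h shrinks it by 2^4 = 16.
16×(-6.7527284896) = -108.0436558336; subtract (-6.7228964359) → -101.3207593977
Divide by 2^4 − 1 = 15.
(-101.3207593977) ÷ 15 = -6.7547172932

-6.754717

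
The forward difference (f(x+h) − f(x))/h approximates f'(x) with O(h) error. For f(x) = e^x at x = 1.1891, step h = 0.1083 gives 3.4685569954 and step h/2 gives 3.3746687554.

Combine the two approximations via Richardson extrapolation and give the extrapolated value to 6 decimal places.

3.280781

Leading term ∝ h^1; use weight 2 = 2^1.
Top: 2(3.3746687554) − (3.4685569954) = 3.2807805154
Extrapolated: 3.2807805154 / 1 = 3.2807805154
Gap between inputs: 9.389e-02; correction applied: −0.0938882400.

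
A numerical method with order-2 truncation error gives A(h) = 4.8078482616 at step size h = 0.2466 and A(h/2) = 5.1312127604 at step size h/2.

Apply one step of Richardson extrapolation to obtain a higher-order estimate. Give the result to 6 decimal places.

5.239001

With r = 2 the leading error scales as h^2, so the weight is 2^2 = 4.
4×5.1312127604 = 20.5248510416; subtract 4.8078482616 → 15.7170027800
Denominator 4 − 1 = 3.
(4×5.1312127604 − 4.8078482616)/(4 − 1) = 5.2390009267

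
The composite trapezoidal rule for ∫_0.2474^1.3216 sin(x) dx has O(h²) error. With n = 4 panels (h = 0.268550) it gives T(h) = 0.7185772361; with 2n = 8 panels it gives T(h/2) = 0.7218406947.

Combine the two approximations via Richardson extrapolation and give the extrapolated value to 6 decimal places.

Order 2 gives 2^r = 4 and 2^r − 1 = 3.
4·0.7218406947 = 2.8873627788; 2.8873627788 − 0.7185772361 = 2.1687855427
Divide by 2^2 − 1 = 3.
Extrapolated: 2.1687855427 / 3 = 0.7229285142
Correction |R − A(h/2)| = 1.088e-03; gap |A(h/2) − A(h)| = 3.263e-03.

0.722929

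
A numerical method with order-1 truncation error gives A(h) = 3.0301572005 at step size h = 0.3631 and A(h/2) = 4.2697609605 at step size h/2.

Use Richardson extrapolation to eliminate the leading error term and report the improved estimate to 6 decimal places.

5.509365

r = 1, so 2^r = 2.
2^1·A(h/2) = 8.5395219210; minus A(h) gives 5.5093647205.
Extrapolated: 5.5093647205 / 1 = 5.5093647205
Gap between inputs: 1.240e+00; correction applied: +1.2396037600.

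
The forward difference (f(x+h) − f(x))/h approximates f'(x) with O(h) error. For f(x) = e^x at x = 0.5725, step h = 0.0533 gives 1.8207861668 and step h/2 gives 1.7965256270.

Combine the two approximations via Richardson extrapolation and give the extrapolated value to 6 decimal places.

1.772265

r = 1: numerator weight 2, denominator 1.
2*1.7965256270 = 3.5930512540; subtract 1.8207861668 → 1.7722650872
Divide by 2^1 − 1 = 1.
Extrapolated: 1.7722650872 / 1 = 1.7722650872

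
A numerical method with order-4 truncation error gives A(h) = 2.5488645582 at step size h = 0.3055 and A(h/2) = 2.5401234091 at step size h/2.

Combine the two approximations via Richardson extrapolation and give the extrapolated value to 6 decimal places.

2.539541

Error is O(h^4); halving h shrinks it by 2^4 = 16.
Weighted: 40.6419745456 − 2.5488645582 = 38.0931099874
Denominator 16 − 1 = 15.
(16*2.5401234091 − 2.5488645582)/(16 − 1) = 2.5395406658
Shift from A(h/2): −0.0005827433.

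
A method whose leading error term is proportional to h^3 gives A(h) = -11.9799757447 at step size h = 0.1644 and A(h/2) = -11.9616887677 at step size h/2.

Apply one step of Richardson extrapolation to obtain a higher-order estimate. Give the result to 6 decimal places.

-11.959076

Error is O(h^3); halving h shrinks it by 2^3 = 8.
8×(-11.9616887677) = -95.6935101416; (-95.6935101416) − (-11.9799757447) = -83.7135343969
Extrapolated: (-83.7135343969) / 7 = -11.9590763424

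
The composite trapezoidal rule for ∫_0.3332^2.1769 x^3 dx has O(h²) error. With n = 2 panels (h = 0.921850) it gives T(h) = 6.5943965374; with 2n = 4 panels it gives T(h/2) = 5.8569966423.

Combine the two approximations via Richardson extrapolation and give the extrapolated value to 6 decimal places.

5.611197

With r = 2 the leading error scales as h^2, so the weight is 2^2 = 4.
2^2×A(h/2) = 23.4279865692; minus A(h) gives 16.8335900318.
Divide by 2^2 − 1 = 3.
R = 16.8335900318/3 = 5.6111966773
Gap between inputs: 7.374e-01; correction applied: −0.2457999650.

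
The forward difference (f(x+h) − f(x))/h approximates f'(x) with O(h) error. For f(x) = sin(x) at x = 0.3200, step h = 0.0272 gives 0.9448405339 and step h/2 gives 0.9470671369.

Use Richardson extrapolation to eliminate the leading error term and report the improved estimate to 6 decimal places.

r = 1: numerator weight 2, denominator 1.
A(h/2) − A(h) = 0.9470671369 − 0.9448405339 = 0.0022266030
Divide by 2^1 − 1 = 1: 0.0022266030/1 = 0.0022266030
R = A(h/2) + (A(h/2) − A(h))/1 = 0.9470671369 + 0.0022266030 = 0.9492937399
Correction |R − A(h/2)| = 2.227e-03; gap |A(h/2) − A(h)| = 2.227e-03.

0.949294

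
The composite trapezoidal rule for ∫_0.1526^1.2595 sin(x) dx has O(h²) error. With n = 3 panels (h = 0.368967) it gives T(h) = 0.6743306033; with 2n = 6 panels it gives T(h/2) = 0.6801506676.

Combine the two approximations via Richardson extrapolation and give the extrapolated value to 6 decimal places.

0.682091

The method has order 2: 2^2 = 4.
Numerator 4*A(h/2) − A(h) = 4*0.6801506676 − 0.6743306033 = 2.0462720671
2.0462720671 ÷ 3 = 0.6820906890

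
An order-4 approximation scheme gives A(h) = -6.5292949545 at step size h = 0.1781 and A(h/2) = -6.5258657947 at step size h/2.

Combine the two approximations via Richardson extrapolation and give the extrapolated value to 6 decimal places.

-6.525637

Error is O(h^4); halving h shrinks it by 2^4 = 16.
Numerator 16*A(h/2) − A(h) = 16*(-6.5258657947) − (-6.5292949545) = -97.8845577607
Denominator 16 − 1 = 15.
R = (-97.8845577607)/15 = -6.5256371840
Correction |R − A(h/2)| = 2.286e-04; gap |A(h/2) − A(h)| = 3.429e-03.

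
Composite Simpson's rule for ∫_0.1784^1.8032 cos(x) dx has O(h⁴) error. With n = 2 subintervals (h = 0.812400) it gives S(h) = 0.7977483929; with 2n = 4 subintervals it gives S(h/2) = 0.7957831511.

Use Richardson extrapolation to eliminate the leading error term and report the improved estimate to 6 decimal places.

Leading term ∝ h^4; use weight 16 = 2^4.
2^4 × A(h/2) = 12.7325304176; minus A(h) gives 11.9347820247.
Divide by 2^4 − 1 = 15.
So the Richardson estimate is 0.7956521350.
Shift from A(h/2): −0.0001310161.

0.795652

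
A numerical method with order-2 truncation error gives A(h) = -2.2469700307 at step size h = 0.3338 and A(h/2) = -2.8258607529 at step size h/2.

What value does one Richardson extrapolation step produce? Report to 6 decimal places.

-3.018824

Error is O(h^2); halving h shrinks it by 2^2 = 4.
Top: 4(-2.8258607529) − (-2.2469700307) = -9.0564729809
Denominator 4 − 1 = 3.
R = (-9.0564729809)/3 = -3.0188243270
Gap between inputs: 5.789e-01; correction applied: −0.1929635741.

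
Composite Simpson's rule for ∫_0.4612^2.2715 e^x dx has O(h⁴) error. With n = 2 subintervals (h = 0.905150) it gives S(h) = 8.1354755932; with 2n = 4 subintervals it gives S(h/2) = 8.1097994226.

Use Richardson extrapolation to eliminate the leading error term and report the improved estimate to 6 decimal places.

Method order is 4; weight 2^4 = 16.
Numerator 16·A(h/2) − A(h) = 16·8.1097994226 − 8.1354755932 = 121.6213151684
R = 121.6213151684/15 = 8.1080876779
Correction |R − A(h/2)| = 1.712e-03; gap |A(h/2) − A(h)| = 2.568e-02.

8.108088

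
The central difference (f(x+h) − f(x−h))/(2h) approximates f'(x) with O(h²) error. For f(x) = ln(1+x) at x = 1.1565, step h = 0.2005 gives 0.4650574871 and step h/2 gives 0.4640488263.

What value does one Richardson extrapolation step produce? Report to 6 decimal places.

r = 2: numerator weight 4, denominator 3.
Numerator 4·A(h/2) − A(h) = 4·0.4640488263 − 0.4650574871 = 1.3911378181
Extrapolated: 1.3911378181 / 3 = 0.4637126060

0.463713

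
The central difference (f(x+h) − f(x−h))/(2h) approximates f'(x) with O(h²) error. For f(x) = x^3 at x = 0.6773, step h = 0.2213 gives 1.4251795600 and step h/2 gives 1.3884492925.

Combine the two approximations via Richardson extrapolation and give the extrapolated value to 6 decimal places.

1.376206

Order 2 gives 2^r = 4 and 2^r − 1 = 3.
2^2*A(h/2) = 5.5537971700; minus A(h) gives 4.1286176100.
4.1286176100 ÷ 3 = 1.3762058700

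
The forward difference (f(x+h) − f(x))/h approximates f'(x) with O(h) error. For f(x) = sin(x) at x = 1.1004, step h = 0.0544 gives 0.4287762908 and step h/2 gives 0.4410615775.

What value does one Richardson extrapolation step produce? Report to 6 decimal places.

Error is O(h^1); halving h shrinks it by 2^1 = 2.
2 × 0.4410615775 = 0.8821231550; subtract 0.4287762908 → 0.4533468642
(2 × 0.4410615775 − 0.4287762908)/(2 − 1) = 0.4533468642

0.453347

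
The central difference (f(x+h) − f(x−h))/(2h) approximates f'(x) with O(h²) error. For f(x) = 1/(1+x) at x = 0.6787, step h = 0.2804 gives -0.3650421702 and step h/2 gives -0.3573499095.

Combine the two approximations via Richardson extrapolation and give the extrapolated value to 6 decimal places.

Error is O(h^2); halving h shrinks it by 2^2 = 4.
Weighted: (-1.4293996380) − (-0.3650421702) = -1.0643574678
Denominator 4 − 1 = 3.
(4 × (-0.3573499095) − (-0.3650421702))/(4 − 1) = -0.3547858226
Shift from A(h/2): +0.0025640869.

-0.354786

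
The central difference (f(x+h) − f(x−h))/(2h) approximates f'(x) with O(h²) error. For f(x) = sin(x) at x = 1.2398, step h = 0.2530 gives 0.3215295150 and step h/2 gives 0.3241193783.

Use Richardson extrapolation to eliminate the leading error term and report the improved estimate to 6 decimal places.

r = 2, so 2^r = 4.
Top: 4(0.3241193783) − (0.3215295150) = 0.9749479982
(4 × 0.3241193783 − 0.3215295150)/(4 − 1) = 0.3249826661
Correction |R − A(h/2)| = 8.633e-04; gap |A(h/2) − A(h)| = 2.590e-03.

0.324983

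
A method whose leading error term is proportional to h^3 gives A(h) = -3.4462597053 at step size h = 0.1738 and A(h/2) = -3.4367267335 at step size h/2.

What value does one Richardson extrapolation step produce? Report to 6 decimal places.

The method has order 3: 2^3 = 8.
2^3×A(h/2) = -27.4938138680; minus A(h) gives -24.0475541627.
(-24.0475541627) ÷ 7 = -3.4353648804
Gap between inputs: 9.533e-03; correction applied: +0.0013618531.

-3.435365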